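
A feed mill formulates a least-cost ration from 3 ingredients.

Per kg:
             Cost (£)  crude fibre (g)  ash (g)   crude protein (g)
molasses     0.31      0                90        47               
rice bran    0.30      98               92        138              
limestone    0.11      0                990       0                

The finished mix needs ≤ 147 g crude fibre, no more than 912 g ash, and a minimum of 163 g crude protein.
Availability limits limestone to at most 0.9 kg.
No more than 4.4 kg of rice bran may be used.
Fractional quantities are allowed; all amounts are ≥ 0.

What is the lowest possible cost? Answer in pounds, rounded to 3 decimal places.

£0.354

Let x1 = kg of molasses, x2 = kg of rice bran, x3 = kg of limestone.
min 0.31x1 + 0.3x2 + 0.11x3 with:
  98x2 ≤ 147   (crude fibre)
  90x1 + 92x2 + 990x3 ≤ 912   (ash)
  47x1 + 138x2 ≥ 163   (crude protein)
  x3 ≤ 0.9
  x2 ≤ 4.4
  x1, x2, x3 ≥ 0.
The cheapest feasible vertex uses only rice bran; molasses, limestone are not used. Binding constraint: crude protein.
That vertex is x2 = 1.181.
Objective = 0.3·1.181 = 0.35430.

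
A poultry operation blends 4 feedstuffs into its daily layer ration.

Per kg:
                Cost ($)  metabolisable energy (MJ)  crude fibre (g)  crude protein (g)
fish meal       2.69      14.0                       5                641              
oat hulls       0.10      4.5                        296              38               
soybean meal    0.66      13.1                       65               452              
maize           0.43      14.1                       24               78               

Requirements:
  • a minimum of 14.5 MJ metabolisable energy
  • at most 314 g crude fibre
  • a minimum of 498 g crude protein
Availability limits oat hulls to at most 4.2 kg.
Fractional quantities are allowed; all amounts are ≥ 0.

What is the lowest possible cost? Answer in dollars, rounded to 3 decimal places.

This is a linear program. Let x1 = kg of fish meal, x2 = kg of oat hulls, x3 = kg of soybean meal, x4 = kg of maize.
Minimize 2.69x1 + 0.1x2 + 0.66x3 + 0.43x4 s.t.:
  14x1 + 4.5x2 + 13.1x3 + 14.1x4 ≥ 14.5   (metabolisable energy)
  5x1 + 296x2 + 65x3 + 24x4 ≤ 314   (crude fibre)
  641x1 + 38x2 + 452x3 + 78x4 ≥ 498   (crude protein)
  x2 ≤ 4.2
  x1, x2, x3, x4 ≥ 0.
The optimal basis is {oat hulls, soybean meal}; fish meal, maize drop out. The metabolisable energy and crude protein requirements are met with equality.
So oat hulls = 0.01966 kg, soybean meal = 1.1 kg.
Total cost: 0.1·0.01966 + 0.66·1.1 = 0.72797.

$0.728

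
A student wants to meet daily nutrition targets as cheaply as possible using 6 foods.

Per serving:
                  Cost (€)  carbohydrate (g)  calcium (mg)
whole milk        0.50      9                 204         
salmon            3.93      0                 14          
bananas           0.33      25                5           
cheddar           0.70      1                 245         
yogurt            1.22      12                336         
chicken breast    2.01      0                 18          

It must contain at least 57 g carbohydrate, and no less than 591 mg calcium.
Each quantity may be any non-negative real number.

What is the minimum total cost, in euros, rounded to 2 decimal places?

Treat it as an LP. Let x1 = servings of whole milk, x2 = servings of salmon, x3 = servings of bananas, x4 = servings of cheddar, x5 = servings of yogurt, x6 = servings of chicken breast.
min 0.5x1 + 3.93x2 + 0.33x3 + 0.7x4 + 1.22x5 + 2.01x6 with:
  9x1 + 25x3 + 1x4 + 12x5 ≥ 57   (carbohydrate)
  204x1 + 14x2 + 5x3 + 245x4 + 336x5 + 18x6 ≥ 591   (calcium)
  x1, x2, x3, x4, x5, x6 ≥ 0.
At the optimum only whole milk, bananas are positive (salmon, cheddar, yogurt, chicken breast = 0). Binding constraints: carbohydrate and calcium.
So whole milk = 2.8665 servings, bananas = 1.2481 servings.
Objective = 0.5·2.8665 + 0.33·1.2481 = 1.8451.

€1.85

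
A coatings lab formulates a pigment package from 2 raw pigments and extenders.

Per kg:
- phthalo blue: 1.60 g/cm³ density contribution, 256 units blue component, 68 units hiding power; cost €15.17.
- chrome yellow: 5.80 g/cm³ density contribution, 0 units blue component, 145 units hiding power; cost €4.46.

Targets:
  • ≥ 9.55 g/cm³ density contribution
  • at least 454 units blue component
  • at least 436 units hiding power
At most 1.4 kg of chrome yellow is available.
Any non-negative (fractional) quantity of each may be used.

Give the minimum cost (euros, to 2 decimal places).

Treat it as an LP. Let x1 = kg of phthalo blue, x2 = kg of chrome yellow.
Minimize 15.17x1 + 4.46x2 subject to:
  1.6x1 + 5.8x2 ≥ 9.55   (density contribution)
  256x1 ≥ 454   (blue component)
  68x1 + 145x2 ≥ 436   (hiding power)
  x2 ≤ 1.4
  x1, x2 ≥ 0.
Both inputs are positive at the optimum. The hiding power and the chrome yellow cap requirements are met with equality.
That vertex is x1 = 3.426, x2 = 1.4.
Hence cost = 15.17·3.426 + 4.46·1.4 = €58.2164.

€58.22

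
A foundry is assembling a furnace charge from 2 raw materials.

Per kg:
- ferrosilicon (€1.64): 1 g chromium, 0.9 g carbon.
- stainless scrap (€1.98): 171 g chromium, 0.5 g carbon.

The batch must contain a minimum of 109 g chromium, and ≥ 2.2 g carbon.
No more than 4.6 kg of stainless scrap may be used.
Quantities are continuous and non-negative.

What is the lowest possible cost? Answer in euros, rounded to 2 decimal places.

Set it up as a linear program. Let x1 = kg of ferrosilicon, x2 = kg of stainless scrap.
Minimize 1.64x1 + 1.98x2 s.t.:
  1x1 + 171x2 ≥ 109   (chromium)
  0.9x1 + 0.5x2 ≥ 2.2   (carbon)
  x2 ≤ 4.6
  x1, x2 ≥ 0.
Both inputs are positive at the optimum. The chromium and carbon requirements are met with equality.
Solving gives x1 = 2.097, x2 = 0.6252.
Cost = 1.64·2.097 + 1.98·0.6252 = 4.6770.

€4.68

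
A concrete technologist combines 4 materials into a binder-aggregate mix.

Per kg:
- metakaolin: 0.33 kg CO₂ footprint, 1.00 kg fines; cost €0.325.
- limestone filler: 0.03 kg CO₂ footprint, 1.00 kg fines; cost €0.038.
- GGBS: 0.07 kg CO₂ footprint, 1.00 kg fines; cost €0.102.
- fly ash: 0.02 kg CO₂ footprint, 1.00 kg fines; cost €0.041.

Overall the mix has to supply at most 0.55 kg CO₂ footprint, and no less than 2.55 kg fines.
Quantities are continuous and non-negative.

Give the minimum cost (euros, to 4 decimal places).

This is a linear program. Let x1 = kg of metakaolin, x2 = kg of limestone filler, x3 = kg of GGBS, x4 = kg of fly ash.
Minimise 0.325x1 + 0.038x2 + 0.102x3 + 0.041x4 s.t.:
  0.33x1 + 0.03x2 + 0.07x3 + 0.02x4 ≤ 0.55   (CO₂ footprint)
  1x1 + 1x2 + 1x3 + 1x4 ≥ 2.55   (fines)
  x1, x2, x3, x4 ≥ 0.
The cheapest feasible vertex uses only limestone filler; metakaolin, GGBS, fly ash are not used. Binding constraint: fines.
Optimal quantities: limestone filler = 2.55 kg.
Total cost: 0.038·2.55 = 0.096900.

€0.0969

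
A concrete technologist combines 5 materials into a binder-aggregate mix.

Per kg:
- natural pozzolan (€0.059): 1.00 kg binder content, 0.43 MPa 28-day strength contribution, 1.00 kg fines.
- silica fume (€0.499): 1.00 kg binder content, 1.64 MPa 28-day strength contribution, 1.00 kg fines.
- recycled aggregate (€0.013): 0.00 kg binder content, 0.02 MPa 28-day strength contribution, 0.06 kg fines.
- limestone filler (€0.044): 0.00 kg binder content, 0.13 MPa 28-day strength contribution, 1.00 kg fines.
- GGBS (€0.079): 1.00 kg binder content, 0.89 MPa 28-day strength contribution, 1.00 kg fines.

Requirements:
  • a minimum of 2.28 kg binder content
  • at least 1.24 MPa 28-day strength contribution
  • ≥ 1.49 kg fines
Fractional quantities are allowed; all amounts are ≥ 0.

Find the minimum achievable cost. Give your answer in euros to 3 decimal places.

Let x1 = kg of natural pozzolan, x2 = kg of silica fume, x3 = kg of recycled aggregate, x4 = kg of limestone filler, x5 = kg of GGBS.
Minimize 0.059x1 + 0.499x2 + 0.013x3 + 0.044x4 + 0.079x5 subject to:
  1x1 + 1x2 + 1x5 ≥ 2.28   (binder content)
  0.43x1 + 1.64x2 + 0.02x3 + 0.13x4 + 0.89x5 ≥ 1.24   (28-day strength contribution)
  1x1 + 1x2 + 0.06x3 + 1x4 + 1x5 ≥ 1.49   (fines)
  x1, x2, x3, x4, x5 ≥ 0.
The minimum-cost mix takes nothing from silica fume, recycled aggregate, limestone filler — only natural pozzolan, GGBS. The binder content and 28-day strength contribution requirements are met with equality.
So natural pozzolan = 1.716 kg, GGBS = 0.5643 kg.
Total cost: 0.059·1.716 + 0.079·0.5643 = 0.14582.

€0.146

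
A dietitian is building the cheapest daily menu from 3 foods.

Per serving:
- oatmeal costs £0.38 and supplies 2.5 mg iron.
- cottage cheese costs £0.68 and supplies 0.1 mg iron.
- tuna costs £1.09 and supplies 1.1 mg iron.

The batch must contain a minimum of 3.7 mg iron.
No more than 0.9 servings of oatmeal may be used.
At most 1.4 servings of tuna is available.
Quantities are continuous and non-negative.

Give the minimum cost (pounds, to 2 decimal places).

£1.78

Let x1 = servings of oatmeal, x2 = servings of cottage cheese, x3 = servings of tuna.
Minimize 0.38x1 + 0.68x2 + 1.09x3 subject to:
  2.5x1 + 0.1x2 + 1.1x3 ≥ 3.7   (iron)
  x1 ≤ 0.9
  x3 ≤ 1.4
  x1, x2, x3 ≥ 0.
At the optimum only oatmeal, tuna are positive (cottage cheese = 0). Binding constraints: iron and the oatmeal cap.
So oatmeal = 0.9 servings, tuna = 1.318 servings.
Hence cost = 0.38·0.9 + 1.09·1.318 = £1.7786.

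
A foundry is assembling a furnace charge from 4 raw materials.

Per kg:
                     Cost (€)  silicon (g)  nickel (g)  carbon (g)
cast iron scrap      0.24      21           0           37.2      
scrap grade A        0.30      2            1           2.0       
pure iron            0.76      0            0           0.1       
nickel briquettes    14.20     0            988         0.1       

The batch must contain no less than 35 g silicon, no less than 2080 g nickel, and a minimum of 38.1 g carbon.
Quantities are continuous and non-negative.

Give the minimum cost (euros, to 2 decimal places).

€30.29

Let x1 = kg of cast iron scrap, x2 = kg of scrap grade A, x3 = kg of pure iron, x4 = kg of nickel briquettes.
Minimize 0.24x1 + 0.3x2 + 0.76x3 + 14.2x4 subject to:
  21x1 + 2x2 ≥ 35   (silicon)
  1x2 + 988x4 ≥ 2080   (nickel)
  37.2x1 + 2x2 + 0.1x3 + 0.1x4 ≥ 38.1   (carbon)
  x1, x2, x3, x4 ≥ 0.
The cheapest feasible vertex uses only cast iron scrap, nickel briquettes; scrap grade A, pure iron are not used. The silicon and nickel requirements are met with equality.
So cast iron scrap = 1.667 kg, nickel briquettes = 2.105 kg.
Total cost: 0.24·1.667 + 14.2·2.105 = 30.2911.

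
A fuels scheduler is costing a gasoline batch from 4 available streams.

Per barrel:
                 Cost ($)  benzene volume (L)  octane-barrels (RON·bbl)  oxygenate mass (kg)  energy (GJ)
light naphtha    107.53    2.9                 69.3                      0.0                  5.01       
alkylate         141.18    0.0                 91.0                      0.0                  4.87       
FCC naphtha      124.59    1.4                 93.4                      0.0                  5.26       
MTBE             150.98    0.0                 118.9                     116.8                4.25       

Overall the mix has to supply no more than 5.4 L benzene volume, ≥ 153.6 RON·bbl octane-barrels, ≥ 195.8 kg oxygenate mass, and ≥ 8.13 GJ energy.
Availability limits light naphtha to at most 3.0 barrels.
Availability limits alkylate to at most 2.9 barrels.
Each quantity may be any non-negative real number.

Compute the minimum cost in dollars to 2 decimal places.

This is a linear program. Let x1 = barrels of light naphtha, x2 = barrels of alkylate, x3 = barrels of FCC naphtha, x4 = barrels of MTBE.
Minimize 107.53x1 + 141.18x2 + 124.59x3 + 150.98x4 s.t.:
  2.9x1 + 1.4x3 ≤ 5.4   (benzene volume)
  69.3x1 + 91x2 + 93.4x3 + 118.9x4 ≥ 153.6   (octane-barrels)
  116.8x4 ≥ 195.8   (oxygenate mass)
  5.01x1 + 4.87x2 + 5.26x3 + 4.25x4 ≥ 8.13   (energy)
  x1 ≤ 3
  x2 ≤ 2.9
  x1, x2, x3, x4 ≥ 0.
The cheapest feasible vertex uses only light naphtha, MTBE; alkylate, FCC naphtha are not used. Binding constraints: oxygenate mass and energy.
So light naphtha = 0.20068 barrels, MTBE = 1.6764 barrels.
Objective = 107.53·0.20068 + 150.98·1.6764 = 274.6820.

$274.68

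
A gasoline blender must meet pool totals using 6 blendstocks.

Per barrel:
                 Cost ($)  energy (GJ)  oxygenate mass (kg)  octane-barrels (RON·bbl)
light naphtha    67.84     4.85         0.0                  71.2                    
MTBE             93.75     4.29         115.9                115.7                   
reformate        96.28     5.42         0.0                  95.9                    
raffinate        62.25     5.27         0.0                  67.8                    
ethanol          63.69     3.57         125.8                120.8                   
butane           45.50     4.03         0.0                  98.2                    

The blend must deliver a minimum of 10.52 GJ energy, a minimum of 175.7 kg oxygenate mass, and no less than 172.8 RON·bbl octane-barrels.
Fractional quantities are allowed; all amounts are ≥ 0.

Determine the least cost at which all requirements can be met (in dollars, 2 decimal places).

$151.43

Let x1 = barrels of light naphtha, x2 = barrels of MTBE, x3 = barrels of reformate, x4 = barrels of raffinate, x5 = barrels of ethanol, x6 = barrels of butane.
Minimise 67.84x1 + 93.75x2 + 96.28x3 + 62.25x4 + 63.69x5 + 45.5x6 s.t.:
  4.85x1 + 4.29x2 + 5.42x3 + 5.27x4 + 3.57x5 + 4.03x6 ≥ 10.52   (energy)
  115.9x2 + 125.8x5 ≥ 175.7   (oxygenate mass)
  71.2x1 + 115.7x2 + 95.9x3 + 67.8x4 + 120.8x5 + 98.2x6 ≥ 172.8   (octane-barrels)
  x1, x2, x3, x4, x5, x6 ≥ 0.
The optimal basis is {ethanol, butane}; light naphtha, MTBE, reformate, raffinate drop out. There the energy and oxygenate mass constraints are tight.
That vertex is x5 = 1.39666, x6 = 1.37318.
Total cost: 63.69·1.39666 + 45.5·1.37318 = 151.4330.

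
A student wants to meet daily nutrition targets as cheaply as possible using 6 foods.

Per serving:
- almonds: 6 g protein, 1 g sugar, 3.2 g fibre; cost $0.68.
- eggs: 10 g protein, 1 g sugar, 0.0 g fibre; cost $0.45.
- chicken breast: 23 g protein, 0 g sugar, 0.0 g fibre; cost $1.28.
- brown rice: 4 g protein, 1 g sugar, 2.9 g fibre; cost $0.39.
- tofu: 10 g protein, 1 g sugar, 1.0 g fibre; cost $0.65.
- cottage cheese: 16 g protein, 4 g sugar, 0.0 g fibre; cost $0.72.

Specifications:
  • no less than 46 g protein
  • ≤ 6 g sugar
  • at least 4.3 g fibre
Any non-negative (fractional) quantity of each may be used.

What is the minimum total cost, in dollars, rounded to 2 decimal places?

This is a linear program. Let x1 = servings of almonds, x2 = servings of eggs, x3 = servings of chicken breast, x4 = servings of brown rice, x5 = servings of tofu, x6 = servings of cottage cheese.
Minimize 0.68x1 + 0.45x2 + 1.28x3 + 0.39x4 + 0.65x5 + 0.72x6 with:
  6x1 + 10x2 + 23x3 + 4x4 + 10x5 + 16x6 ≥ 46   (protein)
  1x1 + 1x2 + 1x4 + 1x5 + 4x6 ≤ 6   (sugar)
  3.2x1 + 2.9x4 + 1x5 ≥ 4.3   (fibre)
  x1, x2, x3, x4, x5, x6 ≥ 0.
The optimal basis is {eggs, brown rice}; almonds, chicken breast, tofu, cottage cheese drop out. The protein and fibre requirements are met with equality.
Optimal quantities: eggs = 4.007 servings, brown rice = 1.483 servings.
Hence cost = 0.45·4.007 + 0.39·1.483 = $2.3815.

$2.38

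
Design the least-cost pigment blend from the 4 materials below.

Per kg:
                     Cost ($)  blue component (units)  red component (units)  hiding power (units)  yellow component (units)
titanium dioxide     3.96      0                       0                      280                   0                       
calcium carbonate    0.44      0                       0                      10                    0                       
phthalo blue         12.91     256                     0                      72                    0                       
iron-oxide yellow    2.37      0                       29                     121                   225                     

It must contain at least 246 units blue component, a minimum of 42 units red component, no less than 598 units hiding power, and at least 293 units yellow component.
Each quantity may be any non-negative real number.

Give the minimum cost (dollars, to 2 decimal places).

This is a linear program. Let x1 = kg of titanium dioxide, x2 = kg of calcium carbonate, x3 = kg of phthalo blue, x4 = kg of iron-oxide yellow.
min 3.96x1 + 0.44x2 + 12.91x3 + 2.37x4 subject to:
  256x3 ≥ 246   (blue component)
  29x4 ≥ 42   (red component)
  280x1 + 10x2 + 72x3 + 121x4 ≥ 598   (hiding power)
  225x4 ≥ 293   (yellow component)
  x1, x2, x3, x4 ≥ 0.
At the optimum only titanium dioxide, phthalo blue, iron-oxide yellow are positive (calcium carbonate = 0). There the blue component, red component, hiding power constraints are tight.
So titanium dioxide = 1.263 kg, phthalo blue = 0.9609 kg, iron-oxide yellow = 1.448 kg.
Cost = 3.96·1.263 + 12.91·0.9609 + 2.37·1.448 = 20.8385.

$20.84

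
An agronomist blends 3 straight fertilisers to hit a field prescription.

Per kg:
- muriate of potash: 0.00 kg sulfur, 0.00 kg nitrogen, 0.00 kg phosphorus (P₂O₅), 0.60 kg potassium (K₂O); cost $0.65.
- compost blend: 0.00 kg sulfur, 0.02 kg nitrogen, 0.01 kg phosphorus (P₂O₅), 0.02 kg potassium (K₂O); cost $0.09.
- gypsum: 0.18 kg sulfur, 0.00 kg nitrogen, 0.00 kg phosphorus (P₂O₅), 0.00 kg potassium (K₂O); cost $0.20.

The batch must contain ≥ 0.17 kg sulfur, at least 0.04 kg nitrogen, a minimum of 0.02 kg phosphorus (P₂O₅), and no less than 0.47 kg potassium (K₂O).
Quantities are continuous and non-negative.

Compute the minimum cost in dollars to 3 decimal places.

Set it up as a linear program. Let x1 = kg of muriate of potash, x2 = kg of compost blend, x3 = kg of gypsum.
Minimise 0.65x1 + 0.09x2 + 0.2x3 s.t.:
  0.18x3 ≥ 0.17   (sulfur)
  0.02x2 ≥ 0.04   (nitrogen)
  0.01x2 ≥ 0.02   (phosphorus (P₂O₅))
  0.6x1 + 0.02x2 ≥ 0.47   (potassium (K₂O))
  x1, x2, x3 ≥ 0.
All 3 inputs are positive at the optimum. There the sulfur, nitrogen, phosphorus (P₂O₅), potassium (K₂O) constraints are tight.
That vertex is x1 = 0.7167, x2 = 2, x3 = 0.9444.
Hence cost = 0.65·0.7167 + 0.09·2 + 0.2·0.9444 = $0.83474.

$0.835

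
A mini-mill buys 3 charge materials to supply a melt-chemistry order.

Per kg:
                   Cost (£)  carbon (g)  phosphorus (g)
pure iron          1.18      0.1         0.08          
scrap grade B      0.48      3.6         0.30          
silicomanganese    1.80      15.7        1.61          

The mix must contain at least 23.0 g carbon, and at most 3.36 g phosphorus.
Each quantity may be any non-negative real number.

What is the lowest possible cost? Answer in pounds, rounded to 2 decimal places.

Set it up as a linear program. Let x1 = kg of pure iron, x2 = kg of scrap grade B, x3 = kg of silicomanganese.
Minimise 1.18x1 + 0.48x2 + 1.8x3 with:
  0.1x1 + 3.6x2 + 15.7x3 ≥ 23   (carbon)
  0.08x1 + 0.3x2 + 1.61x3 ≤ 3.36   (phosphorus)
  x1, x2, x3 ≥ 0.
At the optimum only silicomanganese is positive (pure iron, scrap grade B = 0). The carbon requirement is met with equality.
Solving gives x3 = 1.465.
Hence cost = 1.8·1.465 = £2.6370.

£2.64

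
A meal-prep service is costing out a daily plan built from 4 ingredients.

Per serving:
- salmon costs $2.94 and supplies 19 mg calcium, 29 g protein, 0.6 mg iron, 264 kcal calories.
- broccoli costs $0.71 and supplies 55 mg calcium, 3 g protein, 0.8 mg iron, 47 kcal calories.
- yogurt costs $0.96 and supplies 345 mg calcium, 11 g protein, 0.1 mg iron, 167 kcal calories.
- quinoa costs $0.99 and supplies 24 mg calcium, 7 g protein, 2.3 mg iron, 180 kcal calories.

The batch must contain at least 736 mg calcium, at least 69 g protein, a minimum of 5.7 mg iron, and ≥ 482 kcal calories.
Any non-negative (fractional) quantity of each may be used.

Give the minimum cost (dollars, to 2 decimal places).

Treat it as an LP. Let x1 = servings of salmon, x2 = servings of broccoli, x3 = servings of yogurt, x4 = servings of quinoa.
Minimize 2.94x1 + 0.71x2 + 0.96x3 + 0.99x4 subject to:
  19x1 + 55x2 + 345x3 + 24x4 ≥ 736   (calcium)
  29x1 + 3x2 + 11x3 + 7x4 ≥ 69   (protein)
  0.6x1 + 0.8x2 + 0.1x3 + 2.3x4 ≥ 5.7   (iron)
  264x1 + 47x2 + 167x3 + 180x4 ≥ 482   (calories)
  x1, x2, x3, x4 ≥ 0.
At the optimum only yogurt, quinoa are positive (salmon, broccoli = 0). There the protein and iron constraints are tight.
That vertex is x3 = 4.829, x4 = 2.268.
Cost = 0.96·4.829 + 0.99·2.268 = 6.8812.

$6.88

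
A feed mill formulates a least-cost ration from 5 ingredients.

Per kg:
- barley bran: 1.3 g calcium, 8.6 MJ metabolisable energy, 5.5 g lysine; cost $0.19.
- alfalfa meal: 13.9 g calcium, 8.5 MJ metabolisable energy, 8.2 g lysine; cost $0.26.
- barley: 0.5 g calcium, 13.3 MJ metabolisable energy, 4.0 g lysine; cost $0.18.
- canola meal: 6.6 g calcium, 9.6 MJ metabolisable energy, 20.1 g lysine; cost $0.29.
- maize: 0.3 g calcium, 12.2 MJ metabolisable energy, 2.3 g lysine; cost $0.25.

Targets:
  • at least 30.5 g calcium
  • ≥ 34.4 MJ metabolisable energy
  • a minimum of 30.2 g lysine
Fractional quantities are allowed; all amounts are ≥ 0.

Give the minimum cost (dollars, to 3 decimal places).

$0.827

Let x1 = kg of barley bran, x2 = kg of alfalfa meal, x3 = kg of barley, x4 = kg of canola meal, x5 = kg of maize.
Minimise 0.19x1 + 0.26x2 + 0.18x3 + 0.29x4 + 0.25x5 with:
  1.3x1 + 13.9x2 + 0.5x3 + 6.6x4 + 0.3x5 ≥ 30.5   (calcium)
  8.6x1 + 8.5x2 + 13.3x3 + 9.6x4 + 12.2x5 ≥ 34.4   (metabolisable energy)
  5.5x1 + 8.2x2 + 4x3 + 20.1x4 + 2.3x5 ≥ 30.2   (lysine)
  x1, x2, x3, x4, x5 ≥ 0.
The minimum-cost mix takes nothing from barley bran, maize — only alfalfa meal, barley, canola meal. The calcium, metabolisable energy, lysine requirements are met with equality.
That vertex is x2 = 1.908, x3 = 0.986, x4 = 0.5278.
Objective = 0.26·1.908 + 0.18·0.986 + 0.29·0.5278 = 0.82662.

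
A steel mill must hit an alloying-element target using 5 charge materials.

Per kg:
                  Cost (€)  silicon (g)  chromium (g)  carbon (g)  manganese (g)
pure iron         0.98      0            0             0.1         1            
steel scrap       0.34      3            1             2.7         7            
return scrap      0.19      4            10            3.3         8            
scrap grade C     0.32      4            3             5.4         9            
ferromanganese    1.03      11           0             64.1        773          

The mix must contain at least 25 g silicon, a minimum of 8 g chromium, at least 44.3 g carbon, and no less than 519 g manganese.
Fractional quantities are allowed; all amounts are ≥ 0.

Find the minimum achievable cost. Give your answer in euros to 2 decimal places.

This is a linear program. Let x1 = kg of pure iron, x2 = kg of steel scrap, x3 = kg of return scrap, x4 = kg of scrap grade C, x5 = kg of ferromanganese.
Minimise 0.98x1 + 0.34x2 + 0.19x3 + 0.32x4 + 1.03x5 with:
  3x2 + 4x3 + 4x4 + 11x5 ≥ 25   (silicon)
  1x2 + 10x3 + 3x4 ≥ 8   (chromium)
  0.1x1 + 2.7x2 + 3.3x3 + 5.4x4 + 64.1x5 ≥ 44.3   (carbon)
  1x1 + 7x2 + 8x3 + 9x4 + 773x5 ≥ 519   (manganese)
  x1, x2, x3, x4, x5 ≥ 0.
At the optimum only return scrap, ferromanganese are positive (pure iron, steel scrap, scrap grade C = 0). Binding constraints: silicon and manganese.
That vertex is x3 = 4.533, x5 = 0.6245.
Cost = 0.19·4.533 + 1.03·0.6245 = 1.5045.

€1.50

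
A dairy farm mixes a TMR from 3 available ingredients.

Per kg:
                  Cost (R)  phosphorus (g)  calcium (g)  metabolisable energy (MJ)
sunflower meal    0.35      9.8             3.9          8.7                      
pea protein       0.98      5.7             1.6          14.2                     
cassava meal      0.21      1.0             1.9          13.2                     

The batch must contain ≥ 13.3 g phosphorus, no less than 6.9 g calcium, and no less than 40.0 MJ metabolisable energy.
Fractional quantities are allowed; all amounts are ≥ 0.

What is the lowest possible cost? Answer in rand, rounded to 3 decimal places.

Set it up as a linear program. Let x1 = kg of sunflower meal, x2 = kg of pea protein, x3 = kg of cassava meal.
min 0.35x1 + 0.98x2 + 0.21x3 subject to:
  9.8x1 + 5.7x2 + 1x3 ≥ 13.3   (phosphorus)
  3.9x1 + 1.6x2 + 1.9x3 ≥ 6.9   (calcium)
  8.7x1 + 14.2x2 + 13.2x3 ≥ 40   (metabolisable energy)
  x1, x2, x3 ≥ 0.
The cheapest feasible vertex uses only sunflower meal, cassava meal; pea protein is not used. The phosphorus and metabolisable energy requirements are met with equality.
Solving gives x1 = 1.123, x3 = 2.29.
Objective = 0.35·1.123 + 0.21·2.29 = 0.87395.

R0.874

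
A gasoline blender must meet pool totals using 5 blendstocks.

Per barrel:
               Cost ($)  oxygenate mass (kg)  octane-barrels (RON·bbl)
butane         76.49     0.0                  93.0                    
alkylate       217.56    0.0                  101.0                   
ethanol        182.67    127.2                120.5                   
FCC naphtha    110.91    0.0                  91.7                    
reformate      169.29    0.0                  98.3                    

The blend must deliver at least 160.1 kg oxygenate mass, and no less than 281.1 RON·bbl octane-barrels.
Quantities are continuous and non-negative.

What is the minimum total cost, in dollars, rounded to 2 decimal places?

$336.37

This is a linear program. Let x1 = barrels of butane, x2 = barrels of alkylate, x3 = barrels of ethanol, x4 = barrels of FCC naphtha, x5 = barrels of reformate.
Minimise 76.49x1 + 217.56x2 + 182.67x3 + 110.91x4 + 169.29x5 s.t.:
  127.2x3 ≥ 160.1   (oxygenate mass)
  93x1 + 101x2 + 120.5x3 + 91.7x4 + 98.3x5 ≥ 281.1   (octane-barrels)
  x1, x2, x3, x4, x5 ≥ 0.
At the optimum only butane, ethanol are positive (alkylate, FCC naphtha, reformate = 0). There the oxygenate mass and octane-barrels constraints are tight.
That vertex is x1 = 1.3918, x3 = 1.2586.
Total cost: 76.49·1.3918 + 182.67·1.2586 = 336.3672.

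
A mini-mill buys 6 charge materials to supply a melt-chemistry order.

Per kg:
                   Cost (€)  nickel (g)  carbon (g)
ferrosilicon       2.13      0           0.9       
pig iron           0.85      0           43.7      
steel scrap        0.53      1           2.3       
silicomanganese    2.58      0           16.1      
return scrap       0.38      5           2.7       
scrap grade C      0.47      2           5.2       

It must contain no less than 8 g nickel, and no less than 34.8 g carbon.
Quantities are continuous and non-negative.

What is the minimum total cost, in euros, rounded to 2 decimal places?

This is a linear program. Let x1 = kg of ferrosilicon, x2 = kg of pig iron, x3 = kg of steel scrap, x4 = kg of silicomanganese, x5 = kg of return scrap, x6 = kg of scrap grade C.
Minimize 2.13x1 + 0.85x2 + 0.53x3 + 2.58x4 + 0.38x5 + 0.47x6 subject to:
  1x3 + 5x5 + 2x6 ≥ 8   (nickel)
  0.9x1 + 43.7x2 + 2.3x3 + 16.1x4 + 2.7x5 + 5.2x6 ≥ 34.8   (carbon)
  x1, x2, x3, x4, x5, x6 ≥ 0.
The optimal basis is {pig iron, return scrap}; ferrosilicon, steel scrap, silicomanganese, scrap grade C drop out. Binding constraints: nickel and carbon.
Solving gives x2 = 0.6975, x5 = 1.6.
Hence cost = 0.85·0.6975 + 0.38·1.6 = €1.2009.

€1.20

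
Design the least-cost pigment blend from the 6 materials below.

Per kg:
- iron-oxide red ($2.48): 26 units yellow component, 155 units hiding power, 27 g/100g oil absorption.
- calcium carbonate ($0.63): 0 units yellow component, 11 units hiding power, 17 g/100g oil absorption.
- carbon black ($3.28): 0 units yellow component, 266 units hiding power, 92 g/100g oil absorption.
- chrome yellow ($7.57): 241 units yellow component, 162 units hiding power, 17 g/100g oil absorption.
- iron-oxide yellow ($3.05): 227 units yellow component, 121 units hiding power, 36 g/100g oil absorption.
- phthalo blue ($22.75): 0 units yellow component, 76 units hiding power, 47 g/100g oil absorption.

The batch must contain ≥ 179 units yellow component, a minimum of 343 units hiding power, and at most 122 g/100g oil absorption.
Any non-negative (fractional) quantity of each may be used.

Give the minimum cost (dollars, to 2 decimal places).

Set it up as a linear program. Let x1 = kg of iron-oxide red, x2 = kg of calcium carbonate, x3 = kg of carbon black, x4 = kg of chrome yellow, x5 = kg of iron-oxide yellow, x6 = kg of phthalo blue.
Minimise 2.48x1 + 0.63x2 + 3.28x3 + 7.57x4 + 3.05x5 + 22.75x6 with:
  26x1 + 241x4 + 227x5 ≥ 179   (yellow component)
  155x1 + 11x2 + 266x3 + 162x4 + 121x5 + 76x6 ≥ 343   (hiding power)
  27x1 + 17x2 + 92x3 + 17x4 + 36x5 + 47x6 ≤ 122   (oil absorption)
  x1, x2, x3, x4, x5, x6 ≥ 0.
The minimum-cost mix takes nothing from iron-oxide red, calcium carbonate, chrome yellow, phthalo blue — only carbon black, iron-oxide yellow. The yellow component and hiding power requirements are met with equality.
So carbon black = 0.9308 kg, iron-oxide yellow = 0.7885 kg.
Objective = 3.28·0.9308 + 3.05·0.7885 = 5.4579.

$5.46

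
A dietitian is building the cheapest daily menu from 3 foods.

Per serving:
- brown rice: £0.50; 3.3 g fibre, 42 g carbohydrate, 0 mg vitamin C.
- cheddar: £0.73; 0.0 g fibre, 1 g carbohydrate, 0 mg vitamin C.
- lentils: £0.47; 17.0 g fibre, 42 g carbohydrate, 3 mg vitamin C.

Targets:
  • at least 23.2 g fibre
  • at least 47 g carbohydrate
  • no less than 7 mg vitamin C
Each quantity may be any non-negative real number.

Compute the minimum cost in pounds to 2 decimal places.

Let x1 = servings of brown rice, x2 = servings of cheddar, x3 = servings of lentils.
Minimize 0.5x1 + 0.73x2 + 0.47x3 s.t.:
  3.3x1 + 17x3 ≥ 23.2   (fibre)
  42x1 + 1x2 + 42x3 ≥ 47   (carbohydrate)
  3x3 ≥ 7   (vitamin C)
  x1, x2, x3 ≥ 0.
The cheapest feasible vertex uses only lentils; brown rice, cheddar are not used. Binding constraint: vitamin C.
Solving gives x3 = 2.333.
Objective = 0.47·2.333 = 1.0965.

£1.10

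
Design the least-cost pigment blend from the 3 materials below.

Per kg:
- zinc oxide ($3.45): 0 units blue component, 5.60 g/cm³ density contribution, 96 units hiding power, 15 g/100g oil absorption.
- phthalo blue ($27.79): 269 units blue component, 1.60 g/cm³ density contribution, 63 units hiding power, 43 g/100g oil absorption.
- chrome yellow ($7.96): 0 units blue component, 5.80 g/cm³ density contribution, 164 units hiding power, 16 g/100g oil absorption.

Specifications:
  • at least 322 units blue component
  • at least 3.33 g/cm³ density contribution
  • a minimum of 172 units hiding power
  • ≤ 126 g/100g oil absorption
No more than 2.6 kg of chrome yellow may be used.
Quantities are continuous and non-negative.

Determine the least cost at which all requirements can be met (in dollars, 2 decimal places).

$36.74

Set it up as a linear program. Let x1 = kg of zinc oxide, x2 = kg of phthalo blue, x3 = kg of chrome yellow.
min 3.45x1 + 27.79x2 + 7.96x3 subject to:
  269x2 ≥ 322   (blue component)
  5.6x1 + 1.6x2 + 5.8x3 ≥ 3.33   (density contribution)
  96x1 + 63x2 + 164x3 ≥ 172   (hiding power)
  15x1 + 43x2 + 16x3 ≤ 126   (oil absorption)
  x3 ≤ 2.6
  x1, x2, x3 ≥ 0.
At the optimum only zinc oxide, phthalo blue are positive (chrome yellow = 0). The blue component and hiding power requirements are met with equality.
Solving gives x1 = 1.006, x2 = 1.197.
Objective = 3.45·1.006 + 27.79·1.197 = 36.7353.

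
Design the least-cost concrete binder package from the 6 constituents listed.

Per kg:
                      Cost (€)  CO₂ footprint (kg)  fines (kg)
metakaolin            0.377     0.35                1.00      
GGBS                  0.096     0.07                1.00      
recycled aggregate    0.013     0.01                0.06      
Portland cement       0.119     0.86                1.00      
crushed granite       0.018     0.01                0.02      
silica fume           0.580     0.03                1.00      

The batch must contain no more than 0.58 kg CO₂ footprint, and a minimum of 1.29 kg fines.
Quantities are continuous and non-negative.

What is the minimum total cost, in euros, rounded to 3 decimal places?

€0.124

Let x1 = kg of metakaolin, x2 = kg of GGBS, x3 = kg of recycled aggregate, x4 = kg of Portland cement, x5 = kg of crushed granite, x6 = kg of silica fume.
min 0.377x1 + 0.096x2 + 0.013x3 + 0.119x4 + 0.018x5 + 0.58x6 with:
  0.35x1 + 0.07x2 + 0.01x3 + 0.86x4 + 0.01x5 + 0.03x6 ≤ 0.58   (CO₂ footprint)
  1x1 + 1x2 + 0.06x3 + 1x4 + 0.02x5 + 1x6 ≥ 1.29   (fines)
  x1, x2, x3, x4, x5, x6 ≥ 0.
The cheapest feasible vertex uses only GGBS; metakaolin, recycled aggregate, Portland cement, crushed granite, silica fume are not used. Binding constraint: fines.
So GGBS = 1.29 kg.
Objective = 0.096·1.29 = 0.12384.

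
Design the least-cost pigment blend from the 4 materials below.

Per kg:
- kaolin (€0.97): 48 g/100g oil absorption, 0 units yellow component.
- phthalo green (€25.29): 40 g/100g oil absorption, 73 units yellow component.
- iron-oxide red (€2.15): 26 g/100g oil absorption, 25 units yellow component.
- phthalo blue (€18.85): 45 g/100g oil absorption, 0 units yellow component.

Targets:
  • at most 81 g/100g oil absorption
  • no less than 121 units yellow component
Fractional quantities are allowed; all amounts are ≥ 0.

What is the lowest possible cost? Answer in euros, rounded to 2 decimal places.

This is a linear program. Let x1 = kg of kaolin, x2 = kg of phthalo green, x3 = kg of iron-oxide red, x4 = kg of phthalo blue.
Minimize 0.97x1 + 25.29x2 + 2.15x3 + 18.85x4 with:
  48x1 + 40x2 + 26x3 + 45x4 ≤ 81   (oil absorption)
  73x2 + 25x3 ≥ 121   (yellow component)
  x1, x2, x3, x4 ≥ 0.
The cheapest feasible vertex uses only phthalo green, iron-oxide red; kaolin, phthalo blue are not used. The oil absorption and yellow component requirements are met with equality.
Optimal quantities: phthalo green = 1.2483 kg, iron-oxide red = 1.1949 kg.
Total cost: 25.29·1.2483 + 2.15·1.1949 = 34.1385.

€34.14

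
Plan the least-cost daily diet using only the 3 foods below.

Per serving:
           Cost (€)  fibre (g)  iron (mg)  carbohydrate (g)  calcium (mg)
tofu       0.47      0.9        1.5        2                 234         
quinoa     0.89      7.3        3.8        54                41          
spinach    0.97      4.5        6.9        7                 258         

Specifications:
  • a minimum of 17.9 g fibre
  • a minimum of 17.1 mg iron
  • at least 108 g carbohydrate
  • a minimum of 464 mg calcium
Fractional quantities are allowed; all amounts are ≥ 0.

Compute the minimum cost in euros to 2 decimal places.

€3.06

Set it up as a linear program. Let x1 = servings of tofu, x2 = servings of quinoa, x3 = servings of spinach.
Minimize 0.47x1 + 0.89x2 + 0.97x3 s.t.:
  0.9x1 + 7.3x2 + 4.5x3 ≥ 17.9   (fibre)
  1.5x1 + 3.8x2 + 6.9x3 ≥ 17.1   (iron)
  2x1 + 54x2 + 7x3 ≥ 108   (carbohydrate)
  234x1 + 41x2 + 258x3 ≥ 464   (calcium)
  x1, x2, x3 ≥ 0.
The optimal mix uses every input. Binding constraints: iron, carbohydrate, calcium.
Optimal quantities: tofu = 0.04111 servings, quinoa = 1.807 servings, spinach = 1.474 servings.
Hence cost = 0.47·0.04111 + 0.89·1.807 + 0.97·1.474 = €3.0573.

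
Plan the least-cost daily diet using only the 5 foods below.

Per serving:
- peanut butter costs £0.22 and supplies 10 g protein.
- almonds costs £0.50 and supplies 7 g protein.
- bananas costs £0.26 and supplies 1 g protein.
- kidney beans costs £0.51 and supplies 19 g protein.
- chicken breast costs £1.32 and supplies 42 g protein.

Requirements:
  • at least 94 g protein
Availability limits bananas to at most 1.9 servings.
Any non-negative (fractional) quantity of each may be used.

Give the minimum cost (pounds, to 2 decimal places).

Treat it as an LP. Let x1 = servings of peanut butter, x2 = servings of almonds, x3 = servings of bananas, x4 = servings of kidney beans, x5 = servings of chicken breast.
Minimise 0.22x1 + 0.5x2 + 0.26x3 + 0.51x4 + 1.32x5 subject to:
  10x1 + 7x2 + 1x3 + 19x4 + 42x5 ≥ 94   (protein)
  x3 ≤ 1.9
  x1, x2, x3, x4, x5 ≥ 0.
At the optimum only peanut butter is positive (almonds, bananas, kidney beans, chicken breast = 0). There the protein constraint is tight.
Optimal quantities: peanut butter = 9.4 servings.
Objective = 0.22·9.4 = 2.0680.

£2.07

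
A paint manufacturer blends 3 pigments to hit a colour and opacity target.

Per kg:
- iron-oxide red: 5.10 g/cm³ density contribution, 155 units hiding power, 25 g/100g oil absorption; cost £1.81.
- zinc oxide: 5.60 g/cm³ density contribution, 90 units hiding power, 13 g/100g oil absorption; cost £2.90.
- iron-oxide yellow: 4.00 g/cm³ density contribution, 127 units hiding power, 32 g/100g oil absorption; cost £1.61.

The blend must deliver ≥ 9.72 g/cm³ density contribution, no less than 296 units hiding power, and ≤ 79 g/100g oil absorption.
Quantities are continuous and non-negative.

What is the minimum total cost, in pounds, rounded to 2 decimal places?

Let x1 = kg of iron-oxide red, x2 = kg of zinc oxide, x3 = kg of iron-oxide yellow.
min 1.81x1 + 2.9x2 + 1.61x3 subject to:
  5.1x1 + 5.6x2 + 4x3 ≥ 9.72   (density contribution)
  155x1 + 90x2 + 127x3 ≥ 296   (hiding power)
  25x1 + 13x2 + 32x3 ≤ 79   (oil absorption)
  x1, x2, x3 ≥ 0.
At the optimum only iron-oxide red is positive (zinc oxide, iron-oxide yellow = 0). Binding constraint: hiding power.
Optimal quantities: iron-oxide red = 1.91 kg.
Objective = 1.81·1.91 = 3.4571.

£3.46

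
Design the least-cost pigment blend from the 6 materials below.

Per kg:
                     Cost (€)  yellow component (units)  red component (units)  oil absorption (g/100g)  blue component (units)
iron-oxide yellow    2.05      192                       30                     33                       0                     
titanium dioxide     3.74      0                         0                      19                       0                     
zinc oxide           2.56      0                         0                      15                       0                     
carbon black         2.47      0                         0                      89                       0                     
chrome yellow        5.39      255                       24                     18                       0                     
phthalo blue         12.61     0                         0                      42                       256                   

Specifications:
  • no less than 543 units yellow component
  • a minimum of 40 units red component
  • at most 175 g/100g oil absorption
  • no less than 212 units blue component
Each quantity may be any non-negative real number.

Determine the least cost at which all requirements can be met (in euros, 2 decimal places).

Let x1 = kg of iron-oxide yellow, x2 = kg of titanium dioxide, x3 = kg of zinc oxide, x4 = kg of carbon black, x5 = kg of chrome yellow, x6 = kg of phthalo blue.
min 2.05x1 + 3.74x2 + 2.56x3 + 2.47x4 + 5.39x5 + 12.61x6 subject to:
  192x1 + 255x5 ≥ 543   (yellow component)
  30x1 + 24x5 ≥ 40   (red component)
  33x1 + 19x2 + 15x3 + 89x4 + 18x5 + 42x6 ≤ 175   (oil absorption)
  256x6 ≥ 212   (blue component)
  x1, x2, x3, x4, x5, x6 ≥ 0.
At the optimum only iron-oxide yellow, phthalo blue are positive (titanium dioxide, zinc oxide, carbon black, chrome yellow = 0). The yellow component and blue component requirements are met with equality.
So iron-oxide yellow = 2.828 kg, phthalo blue = 0.8281 kg.
Hence cost = 2.05·2.828 + 12.61·0.8281 = €16.2397.

€16.24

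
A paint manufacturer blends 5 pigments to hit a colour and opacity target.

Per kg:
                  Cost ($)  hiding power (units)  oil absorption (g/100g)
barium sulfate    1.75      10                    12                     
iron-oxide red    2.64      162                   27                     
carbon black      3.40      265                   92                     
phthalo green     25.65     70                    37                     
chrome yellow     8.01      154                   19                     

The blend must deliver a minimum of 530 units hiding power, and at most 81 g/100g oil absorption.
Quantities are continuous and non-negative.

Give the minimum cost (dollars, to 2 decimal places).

$14.69

Let x1 = kg of barium sulfate, x2 = kg of iron-oxide red, x3 = kg of carbon black, x4 = kg of phthalo green, x5 = kg of chrome yellow.
Minimise 1.75x1 + 2.64x2 + 3.4x3 + 25.65x4 + 8.01x5 subject to:
  10x1 + 162x2 + 265x3 + 70x4 + 154x5 ≥ 530   (hiding power)
  12x1 + 27x2 + 92x3 + 37x4 + 19x5 ≤ 81   (oil absorption)
  x1, x2, x3, x4, x5 ≥ 0.
The minimum-cost mix takes nothing from barium sulfate, carbon black, phthalo green — only iron-oxide red, chrome yellow. Binding constraints: hiding power and oil absorption.
So iron-oxide red = 2.226 kg, chrome yellow = 1.1 kg.
Total cost: 2.64·2.226 + 8.01·1.1 = 14.6876.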